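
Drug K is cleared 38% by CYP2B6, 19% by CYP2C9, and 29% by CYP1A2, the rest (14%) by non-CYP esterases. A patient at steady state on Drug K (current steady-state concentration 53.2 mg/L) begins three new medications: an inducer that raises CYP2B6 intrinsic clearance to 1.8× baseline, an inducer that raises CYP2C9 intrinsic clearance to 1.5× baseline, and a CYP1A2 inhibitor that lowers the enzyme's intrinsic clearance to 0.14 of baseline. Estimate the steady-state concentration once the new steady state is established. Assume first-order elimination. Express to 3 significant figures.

46.3 mg/L

The CYP2B6 pathway (38% of clearance) rises to 1.8× activity: 0.38 × 1.8 = 0.684.
The CYP2C9 pathway (19% of clearance) increases to 1.5× activity: 0.19 × 1.5 = 0.285.
The CYP1A2 pathway (29% of clearance) falls to 0.14× activity: 0.29 × 0.14 = 0.0406.
The remaining 14% of clearance is unaffected.
CL_new/CL_old = 0.684 + 0.285 + 0.0406 + 0.14 = 1.1496.
Dividing the baseline by the relative clearance: 53.2 / 1.1496 = 46.3 mg/L.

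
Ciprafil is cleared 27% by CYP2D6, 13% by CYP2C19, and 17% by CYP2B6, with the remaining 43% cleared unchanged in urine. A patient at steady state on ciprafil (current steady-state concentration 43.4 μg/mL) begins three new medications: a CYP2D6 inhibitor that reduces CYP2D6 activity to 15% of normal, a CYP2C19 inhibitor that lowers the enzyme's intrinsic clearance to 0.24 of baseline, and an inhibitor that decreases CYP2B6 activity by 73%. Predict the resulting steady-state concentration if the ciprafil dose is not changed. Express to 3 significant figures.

The CYP2D6 pathway (27% of clearance) drops to 0.15× activity: 0.27 × 0.15 = 0.0405.
The CYP2C19 pathway (13% of clearance) drops to 0.24× activity: 0.13 × 0.24 = 0.0312.
The CYP2B6 pathway (17% of clearance) is reduced to 0.27× activity: 0.17 × 0.27 = 0.0459.
The remaining 43% of clearance is unaffected.
Relative clearance = 0.0405 + 0.0312 + 0.0459 + 0.43 = 0.5476.
New steady-state concentration = 43.4 / 0.5476 = 79.3 μg/mL (concentration scales inversely with clearance).

79.3 μg/mL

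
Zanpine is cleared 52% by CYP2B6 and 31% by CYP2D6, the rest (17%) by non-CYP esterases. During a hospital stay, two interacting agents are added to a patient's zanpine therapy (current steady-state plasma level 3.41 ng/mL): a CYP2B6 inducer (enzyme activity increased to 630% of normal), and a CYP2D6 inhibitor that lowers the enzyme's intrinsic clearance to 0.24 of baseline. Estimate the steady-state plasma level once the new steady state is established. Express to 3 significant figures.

The CYP2B6 pathway (52% of clearance) is boosted to 6.3× activity: 0.52 × 6.3 = 3.276.
The CYP2D6 pathway (31% of clearance) falls to 0.24× activity: 0.31 × 0.24 = 0.0744.
The remaining 17% of clearance is unaffected.
New clearance relative to baseline: 3.276 + 0.0744 + 0.17 = 3.5204.
Dividing the baseline by the relative clearance: 3.41 / 3.5204 = 0.969 ng/mL.

0.969 ng/mL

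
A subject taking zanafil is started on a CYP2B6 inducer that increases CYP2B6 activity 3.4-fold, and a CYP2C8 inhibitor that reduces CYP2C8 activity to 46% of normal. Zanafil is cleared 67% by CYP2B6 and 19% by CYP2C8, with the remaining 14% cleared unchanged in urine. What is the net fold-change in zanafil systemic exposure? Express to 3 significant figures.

0.399

CYP2B6: 0.67 × 3.4 = 2.278
CYP2C8: 0.19 × 0.46 = 0.0874
Other: 0.14 (unchanged)
New clearance relative to baseline: 2.278 + 0.0874 + 0.14 = 2.5054.
Systemic exposure ∝ 1/CL: fold-change = 1 / 2.5054 = 0.399.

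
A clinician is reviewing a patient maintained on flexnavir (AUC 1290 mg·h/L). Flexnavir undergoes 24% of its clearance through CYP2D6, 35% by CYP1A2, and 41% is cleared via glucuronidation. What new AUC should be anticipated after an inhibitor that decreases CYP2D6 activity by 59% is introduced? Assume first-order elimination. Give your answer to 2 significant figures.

1.5 × 10³ mg·h/L

CYP2D6: 0.24 × 0.41 = 0.0984
CYP1A2: 0.35 (unchanged)
Other: 0.41 (unchanged)
New clearance relative to baseline: 0.0984 + 0.35 + 0.41 = 0.8584.
AUC ∝ 1/CL, so new value = 1290 / 0.8584 = 1.5 × 10³ mg·h/L.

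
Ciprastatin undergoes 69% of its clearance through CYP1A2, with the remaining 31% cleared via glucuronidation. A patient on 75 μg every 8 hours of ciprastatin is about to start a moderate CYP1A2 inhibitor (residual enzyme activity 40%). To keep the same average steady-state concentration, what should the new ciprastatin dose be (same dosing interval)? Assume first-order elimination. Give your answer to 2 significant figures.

CYP1A2: 0.69 × 0.4 = 0.276
Other: 0.31 (unchanged)
New clearance relative to baseline: 0.276 + 0.31 = 0.586.
Exposure is unchanged when dose changes in proportion to clearance. New dose = 75 μg × 0.586 = 44 μg.

44 μg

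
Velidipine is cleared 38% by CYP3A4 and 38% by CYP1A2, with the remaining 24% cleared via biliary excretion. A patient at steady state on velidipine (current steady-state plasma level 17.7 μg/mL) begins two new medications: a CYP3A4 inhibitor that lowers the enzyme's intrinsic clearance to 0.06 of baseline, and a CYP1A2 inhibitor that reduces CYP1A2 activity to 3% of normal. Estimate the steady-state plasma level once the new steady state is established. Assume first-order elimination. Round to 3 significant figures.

The CYP3A4 pathway (38% of clearance) drops to 0.06× activity: 0.38 × 0.06 = 0.0228.
The CYP1A2 pathway (38% of clearance) drops to 0.03× activity: 0.38 × 0.03 = 0.0114.
The remaining 24% of clearance is unaffected.
New clearance relative to baseline: 0.0228 + 0.0114 + 0.24 = 0.2742.
New steady-state plasma level = 17.7 / 0.2742 = 64.6 μg/mL (concentration scales inversely with clearance).

64.6 μg/mL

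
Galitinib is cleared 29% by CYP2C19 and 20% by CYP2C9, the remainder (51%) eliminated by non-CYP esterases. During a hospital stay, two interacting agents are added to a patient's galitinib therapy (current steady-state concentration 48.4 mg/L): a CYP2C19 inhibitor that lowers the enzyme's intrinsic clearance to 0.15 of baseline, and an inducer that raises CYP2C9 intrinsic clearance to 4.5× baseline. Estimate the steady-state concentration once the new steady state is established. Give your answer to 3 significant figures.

33.3 mg/L

CYP2C19: 0.29 × 0.15 = 0.0435
CYP2C9: 0.2 × 4.5 = 0.9
Other: 0.51 (unchanged)
CL_new/CL_old = 0.0435 + 0.9 + 0.51 = 1.4535.
Dividing the baseline by the relative clearance: 48.4 / 1.4535 = 33.3 mg/L.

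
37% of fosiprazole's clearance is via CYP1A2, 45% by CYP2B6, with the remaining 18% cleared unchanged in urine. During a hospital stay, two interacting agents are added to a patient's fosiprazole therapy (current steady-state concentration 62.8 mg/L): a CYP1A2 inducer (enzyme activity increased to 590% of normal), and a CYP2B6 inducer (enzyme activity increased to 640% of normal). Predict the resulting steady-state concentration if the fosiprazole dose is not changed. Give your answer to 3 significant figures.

The CYP1A2 pathway (37% of clearance) rises to 5.9× activity: 0.37 × 5.9 = 2.183.
The CYP2B6 pathway (45% of clearance) is boosted to 6.4× activity: 0.45 × 6.4 = 2.88.
The remaining 18% of clearance is unaffected.
Relative clearance = 2.183 + 2.88 + 0.18 = 5.243.
New steady-state concentration = 62.8 / 5.243 = 12.0 mg/L (concentration scales inversely with clearance).

12.0 mg/L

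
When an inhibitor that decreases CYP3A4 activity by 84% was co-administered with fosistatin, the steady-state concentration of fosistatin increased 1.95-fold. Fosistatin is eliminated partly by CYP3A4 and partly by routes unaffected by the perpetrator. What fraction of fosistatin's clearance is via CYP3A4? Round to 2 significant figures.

0.58

Let x = fm,CYP3A4. Because steady-state concentration ∝ 1/CL, relative clearance fell to 1/1.95 = 0.5128.
Only the CYP3A4 route changed, so 0.5128 = x·0.16 + (1 − x), giving x = 0.58.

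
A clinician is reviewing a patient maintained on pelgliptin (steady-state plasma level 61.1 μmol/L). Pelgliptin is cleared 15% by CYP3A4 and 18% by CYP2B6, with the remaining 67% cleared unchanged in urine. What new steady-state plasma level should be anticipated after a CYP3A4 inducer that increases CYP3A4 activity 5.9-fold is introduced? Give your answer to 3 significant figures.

35.2 μmol/L

The CYP3A4 pathway (15% of clearance) rises to 5.9× activity: 0.15 × 5.9 = 0.885.
CYP2B6 (18%) and the residual 67% are unaffected.
Relative clearance = 0.885 + 0.18 + 0.67 = 1.735.
Steady-state plasma level ∝ 1/CL, so new value = 61.1 / 1.735 = 35.2 μmol/L.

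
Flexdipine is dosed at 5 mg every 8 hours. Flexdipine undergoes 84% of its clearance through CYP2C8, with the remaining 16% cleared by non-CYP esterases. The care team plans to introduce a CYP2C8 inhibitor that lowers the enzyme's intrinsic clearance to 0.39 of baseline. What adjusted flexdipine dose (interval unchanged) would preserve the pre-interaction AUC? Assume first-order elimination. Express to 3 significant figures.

2.44 mg

The CYP2C8 pathway (84% of clearance) is reduced to 0.39× activity: 0.84 × 0.39 = 0.3276.
Non-CYP routes (16%) are unchanged.
CL_new/CL_old = 0.3276 + 0.16 = 0.4876.
Exposure is unchanged when dose changes in proportion to clearance. New dose = 5 mg × 0.4876 = 2.44 mg.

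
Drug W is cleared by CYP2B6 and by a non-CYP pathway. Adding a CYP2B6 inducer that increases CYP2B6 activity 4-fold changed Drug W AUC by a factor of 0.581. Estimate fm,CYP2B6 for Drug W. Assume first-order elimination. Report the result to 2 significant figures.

CL'/CL = 1 / 0.581 = 1.721
4·fm + (1 − fm) = 1.721
fm = (1.721 − 1) / (4 − 1) = 0.24

0.24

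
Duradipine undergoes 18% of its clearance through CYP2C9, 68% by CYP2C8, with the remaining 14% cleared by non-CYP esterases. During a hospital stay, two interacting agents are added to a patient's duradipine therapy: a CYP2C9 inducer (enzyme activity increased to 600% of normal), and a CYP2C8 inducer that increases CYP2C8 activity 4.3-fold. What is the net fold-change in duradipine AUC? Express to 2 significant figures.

0.24

The CYP2C9 pathway (18% of clearance) increases to 6× activity: 0.18 × 6 = 1.08.
The CYP2C8 pathway (68% of clearance) is boosted to 4.3× activity: 0.68 × 4.3 = 2.924.
The remaining 14% of clearance is unaffected.
CL_new/CL_old = 1.08 + 2.924 + 0.14 = 4.144.
AUC ∝ 1/CL: fold-change = 1 / 4.144 = 0.24.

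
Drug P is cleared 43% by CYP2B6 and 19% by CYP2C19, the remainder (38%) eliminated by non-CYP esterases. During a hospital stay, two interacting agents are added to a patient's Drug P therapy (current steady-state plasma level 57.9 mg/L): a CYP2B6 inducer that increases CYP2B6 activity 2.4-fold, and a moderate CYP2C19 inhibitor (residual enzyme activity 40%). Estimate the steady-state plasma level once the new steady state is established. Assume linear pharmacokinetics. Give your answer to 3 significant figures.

38.9 mg/L

The CYP2B6 pathway (43% of clearance) increases to 2.4× activity: 0.43 × 2.4 = 1.032.
The CYP2C19 pathway (19% of clearance) is reduced to 0.4× activity: 0.19 × 0.4 = 0.076.
The remaining 38% of clearance is unaffected.
New clearance relative to baseline: 1.032 + 0.076 + 0.38 = 1.488.
Dividing the baseline by the relative clearance: 57.9 / 1.488 = 38.9 mg/L.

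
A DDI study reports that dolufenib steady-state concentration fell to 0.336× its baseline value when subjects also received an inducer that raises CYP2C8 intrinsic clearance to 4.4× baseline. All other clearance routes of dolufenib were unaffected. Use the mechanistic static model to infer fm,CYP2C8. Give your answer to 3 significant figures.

Call the CYP2C8 fraction fm. After the interaction, CL_new/CL_old = fm × 4.4 + (1 − fm).
Steady-state concentration ratio = 1 / (new CL fraction), so new CL fraction = 1 / 0.336 = 2.976.
fm × 4.4 + 1 − fm = 2.976  ⇒  fm × (4.4 − 1) = 1.976  ⇒  fm = 0.581.

0.581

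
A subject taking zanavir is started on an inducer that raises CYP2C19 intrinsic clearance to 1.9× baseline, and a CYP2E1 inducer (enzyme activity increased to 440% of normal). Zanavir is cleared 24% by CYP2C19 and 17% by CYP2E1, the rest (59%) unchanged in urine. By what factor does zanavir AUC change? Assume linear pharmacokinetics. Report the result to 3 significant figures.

The CYP2C19 pathway (24% of clearance) rises to 1.9× activity: 0.24 × 1.9 = 0.456.
The CYP2E1 pathway (17% of clearance) is boosted to 4.4× activity: 0.17 × 4.4 = 0.748.
The remaining 59% of clearance is unaffected.
Relative clearance = 0.456 + 0.748 + 0.59 = 1.794.
Net AUC ratio = 1 / 1.794 = 0.557.

0.557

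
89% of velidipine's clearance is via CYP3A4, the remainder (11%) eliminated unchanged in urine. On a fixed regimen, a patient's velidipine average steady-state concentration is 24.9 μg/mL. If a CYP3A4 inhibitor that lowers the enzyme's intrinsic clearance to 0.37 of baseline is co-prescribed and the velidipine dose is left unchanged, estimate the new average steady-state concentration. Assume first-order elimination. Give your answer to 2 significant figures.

57 μg/mL

The CYP3A4 pathway (89% of clearance) drops to 0.37× activity: 0.89 × 0.37 = 0.3293.
Non-CYP routes (11%) are unchanged.
Relative clearance = 0.3293 + 0.11 = 0.4393.
With dosing unchanged, average steady-state concentration scales as 1/CL: 24.9 / 0.4393 = 57 μg/mL.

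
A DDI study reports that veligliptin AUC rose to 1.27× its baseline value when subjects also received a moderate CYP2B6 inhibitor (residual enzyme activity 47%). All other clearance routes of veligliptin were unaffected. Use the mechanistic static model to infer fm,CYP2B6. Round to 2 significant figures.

CL'/CL = 1 / 1.27 = 0.7874
0.47·fm + (1 − fm) = 0.7874
fm = (0.7874 − 1) / (0.47 − 1) = 0.40

0.40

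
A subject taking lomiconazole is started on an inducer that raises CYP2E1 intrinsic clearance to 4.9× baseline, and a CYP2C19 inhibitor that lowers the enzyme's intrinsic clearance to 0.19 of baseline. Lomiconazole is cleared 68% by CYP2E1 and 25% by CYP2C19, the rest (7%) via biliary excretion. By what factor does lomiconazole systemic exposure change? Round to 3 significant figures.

The CYP2E1 pathway (68% of clearance) increases to 4.9× activity: 0.68 × 4.9 = 3.332.
The CYP2C19 pathway (25% of clearance) falls to 0.19× activity: 0.25 × 0.19 = 0.0475.
Non-CYP routes (7%) are unchanged.
CL_new/CL_old = 3.332 + 0.0475 + 0.07 = 3.4495.
Systemic exposure ∝ 1/CL: fold-change = 1 / 3.4495 = 0.290.

0.290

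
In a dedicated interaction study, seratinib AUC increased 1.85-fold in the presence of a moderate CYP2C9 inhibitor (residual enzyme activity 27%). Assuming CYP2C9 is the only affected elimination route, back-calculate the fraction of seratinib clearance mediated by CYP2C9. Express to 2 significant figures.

0.63

CL'/CL = 1 / 1.85 = 0.5405
0.27·fm + (1 − fm) = 0.5405
fm = (0.5405 − 1) / (0.27 − 1) = 0.63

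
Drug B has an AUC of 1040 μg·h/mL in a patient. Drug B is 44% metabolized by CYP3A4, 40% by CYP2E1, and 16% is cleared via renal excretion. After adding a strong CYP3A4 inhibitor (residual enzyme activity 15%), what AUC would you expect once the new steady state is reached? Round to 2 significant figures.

1.7 × 10³ μg·h/mL

The CYP3A4 pathway (44% of clearance) is reduced to 0.15× activity: 0.44 × 0.15 = 0.066.
CYP2E1 (40%) and the residual 16% are unaffected.
New clearance relative to baseline: 0.066 + 0.4 + 0.16 = 0.626.
AUC ∝ 1/CL, so new value = 1040 / 0.626 = 1.7 × 10³ μg·h/mL.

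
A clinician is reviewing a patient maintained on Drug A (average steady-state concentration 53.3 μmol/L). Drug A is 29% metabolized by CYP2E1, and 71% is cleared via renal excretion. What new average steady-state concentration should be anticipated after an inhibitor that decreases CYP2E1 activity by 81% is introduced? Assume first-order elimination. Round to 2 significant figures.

The CYP2E1 pathway (29% of clearance) falls to 0.19× activity: 0.29 × 0.19 = 0.0551.
The remaining 71% of clearance is unaffected.
Relative clearance = 0.0551 + 0.71 = 0.7651.
Average steady-state concentration ∝ 1/CL, so new value = 53.3 / 0.7651 = 70 μmol/L.

70 μmol/L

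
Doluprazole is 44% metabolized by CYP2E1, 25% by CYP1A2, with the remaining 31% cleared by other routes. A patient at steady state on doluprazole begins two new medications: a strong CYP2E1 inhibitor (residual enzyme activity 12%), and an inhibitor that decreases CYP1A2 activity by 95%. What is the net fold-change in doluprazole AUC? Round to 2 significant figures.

The CYP2E1 pathway (44% of clearance) drops to 0.12× activity: 0.44 × 0.12 = 0.0528.
The CYP1A2 pathway (25% of clearance) falls to 0.05× activity: 0.25 × 0.05 = 0.0125.
Non-CYP routes (31%) are unchanged.
New clearance relative to baseline: 0.0528 + 0.0125 + 0.31 = 0.3753.
Net AUC ratio = 1 / 0.3753 = 2.7.

2.7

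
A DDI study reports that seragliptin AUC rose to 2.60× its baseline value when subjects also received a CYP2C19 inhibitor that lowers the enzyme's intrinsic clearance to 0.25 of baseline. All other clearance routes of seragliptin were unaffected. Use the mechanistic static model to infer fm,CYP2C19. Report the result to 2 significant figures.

0.82

CL'/CL = 1 / 2.60 = 0.3846
0.25·fm + (1 − fm) = 0.3846
fm = (0.3846 − 1) / (0.25 − 1) = 0.82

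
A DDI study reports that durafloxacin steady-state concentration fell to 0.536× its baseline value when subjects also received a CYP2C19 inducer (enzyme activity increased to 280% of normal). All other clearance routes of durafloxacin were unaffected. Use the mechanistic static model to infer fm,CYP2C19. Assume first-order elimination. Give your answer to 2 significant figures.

Call the CYP2C19 fraction fm. After the interaction, CL_new/CL_old = fm × 2.8 + (1 − fm).
Steady-state concentration ratio = 1 / (new CL fraction), so new CL fraction = 1 / 0.536 = 1.866.
fm × 2.8 + 1 − fm = 1.866  ⇒  fm × (2.8 − 1) = 0.8657  ⇒  fm = 0.48.

0.48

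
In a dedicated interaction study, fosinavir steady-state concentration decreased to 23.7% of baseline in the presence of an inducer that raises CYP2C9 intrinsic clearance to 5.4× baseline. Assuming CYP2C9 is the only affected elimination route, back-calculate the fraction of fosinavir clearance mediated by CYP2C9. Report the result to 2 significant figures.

0.73

Call the CYP2C9 fraction fm. After the interaction, CL_new/CL_old = fm × 5.4 + (1 − fm).
Steady-state concentration ratio = 1 / (new CL fraction), so new CL fraction = 1 / 0.237 = 4.219.
fm × 5.4 + 1 − fm = 4.219  ⇒  fm × (5.4 − 1) = 3.219  ⇒  fm = 0.73.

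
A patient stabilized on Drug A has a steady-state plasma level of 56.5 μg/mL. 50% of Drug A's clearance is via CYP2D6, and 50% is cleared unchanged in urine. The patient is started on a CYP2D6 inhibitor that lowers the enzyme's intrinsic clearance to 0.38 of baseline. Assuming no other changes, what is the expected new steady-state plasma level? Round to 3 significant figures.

CYP2D6: 0.5 × 0.38 = 0.19
Other: 0.5 (unchanged)
New clearance relative to baseline: 0.19 + 0.5 = 0.69.
Steady-state plasma level ∝ 1/CL, so new value = 56.5 / 0.69 = 81.9 μg/mL.

81.9 μg/mL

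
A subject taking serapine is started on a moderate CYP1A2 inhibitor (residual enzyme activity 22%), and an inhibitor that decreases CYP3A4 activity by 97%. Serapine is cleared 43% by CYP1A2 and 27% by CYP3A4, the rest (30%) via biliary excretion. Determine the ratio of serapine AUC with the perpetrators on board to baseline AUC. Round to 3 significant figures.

CYP1A2: 0.43 × 0.22 = 0.0946
CYP3A4: 0.27 × 0.03 = 0.0081
Other: 0.3 (unchanged)
New clearance relative to baseline: 0.0946 + 0.0081 + 0.3 = 0.4027.
AUC ∝ 1/CL: fold-change = 1 / 0.4027 = 2.48.

2.48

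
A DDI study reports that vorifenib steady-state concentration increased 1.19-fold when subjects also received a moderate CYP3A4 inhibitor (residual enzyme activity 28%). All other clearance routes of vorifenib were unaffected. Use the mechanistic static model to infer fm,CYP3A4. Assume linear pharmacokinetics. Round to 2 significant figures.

0.22

Let fm be the CYP3A4 fraction. New clearance relative to baseline = fm × 0.28 + (1 − fm).
Steady-state concentration ratio = 1 / (new CL fraction), so new CL fraction = 1 / 1.19 = 0.8403.
fm × 0.28 + 1 − fm = 0.8403  ⇒  fm × (0.28 − 1) = −0.1597  ⇒  fm = 0.22.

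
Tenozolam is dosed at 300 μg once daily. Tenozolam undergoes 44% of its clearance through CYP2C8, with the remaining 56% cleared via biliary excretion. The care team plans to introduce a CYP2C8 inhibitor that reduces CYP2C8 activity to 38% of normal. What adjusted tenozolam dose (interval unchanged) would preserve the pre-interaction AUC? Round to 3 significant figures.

CYP2C8: 0.44 × 0.38 = 0.1672
Other: 0.56 (unchanged)
New clearance relative to baseline: 0.1672 + 0.56 = 0.7272.
Exposure is unchanged when dose changes in proportion to clearance. New dose = 300 μg × 0.7272 = 218 μg.

218 μg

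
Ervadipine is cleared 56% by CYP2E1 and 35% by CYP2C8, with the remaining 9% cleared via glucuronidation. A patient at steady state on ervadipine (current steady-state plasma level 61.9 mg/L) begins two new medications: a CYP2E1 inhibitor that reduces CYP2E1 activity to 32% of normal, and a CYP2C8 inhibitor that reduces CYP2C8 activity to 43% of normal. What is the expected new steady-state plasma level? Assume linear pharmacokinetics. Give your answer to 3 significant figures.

147 mg/L

CYP2E1: 0.56 × 0.32 = 0.1792
CYP2C8: 0.35 × 0.43 = 0.1505
Other: 0.09 (unchanged)
Relative clearance = 0.1792 + 0.1505 + 0.09 = 0.4197.
Steady-state plasma level ∝ 1/CL: new value = 61.9 / 0.4197 = 147 mg/L.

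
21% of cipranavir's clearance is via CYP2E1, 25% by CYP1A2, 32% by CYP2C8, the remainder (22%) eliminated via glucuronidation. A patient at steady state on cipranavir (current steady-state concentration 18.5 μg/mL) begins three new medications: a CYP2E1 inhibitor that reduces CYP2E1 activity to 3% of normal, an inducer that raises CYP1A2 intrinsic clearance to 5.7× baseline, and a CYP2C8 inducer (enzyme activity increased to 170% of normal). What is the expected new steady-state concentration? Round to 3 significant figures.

The CYP2E1 pathway (21% of clearance) drops to 0.03× activity: 0.21 × 0.03 = 0.0063.
The CYP1A2 pathway (25% of clearance) increases to 5.7× activity: 0.25 × 5.7 = 1.425.
The CYP2C8 pathway (32% of clearance) is boosted to 1.7× activity: 0.32 × 1.7 = 0.544.
Non-CYP routes (22%) are unchanged.
CL_new/CL_old = 0.0063 + 1.425 + 0.544 + 0.22 = 2.1953.
Dividing the baseline by the relative clearance: 18.5 / 2.1953 = 8.43 μg/mL.

8.43 μg/mL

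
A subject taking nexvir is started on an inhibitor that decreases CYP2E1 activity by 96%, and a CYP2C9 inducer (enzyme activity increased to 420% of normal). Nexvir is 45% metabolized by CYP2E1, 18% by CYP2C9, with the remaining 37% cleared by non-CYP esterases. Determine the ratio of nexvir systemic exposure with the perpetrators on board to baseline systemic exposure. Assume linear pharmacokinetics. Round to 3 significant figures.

The CYP2E1 pathway (45% of clearance) is reduced to 0.04× activity: 0.45 × 0.04 = 0.018.
The CYP2C9 pathway (18% of clearance) is boosted to 4.2× activity: 0.18 × 4.2 = 0.756.
The remaining 37% of clearance is unaffected.
New clearance relative to baseline: 0.018 + 0.756 + 0.37 = 1.144.
Because systemic exposure varies inversely with clearance, the combined effect is 1 / 1.144 = 0.874.

0.874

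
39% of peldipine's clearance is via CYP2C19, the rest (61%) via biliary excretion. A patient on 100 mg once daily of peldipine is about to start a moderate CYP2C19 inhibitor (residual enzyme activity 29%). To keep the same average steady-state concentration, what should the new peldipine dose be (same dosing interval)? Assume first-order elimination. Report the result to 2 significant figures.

72 mg

The CYP2C19 pathway (39% of clearance) falls to 0.29× activity: 0.39 × 0.29 = 0.1131.
The remaining 61% of clearance is unaffected.
New clearance relative to baseline: 0.1131 + 0.61 = 0.7231.
To maintain the same steady-state level, dose must scale with clearance: new dose = 100 × 0.7231 = 72 mg.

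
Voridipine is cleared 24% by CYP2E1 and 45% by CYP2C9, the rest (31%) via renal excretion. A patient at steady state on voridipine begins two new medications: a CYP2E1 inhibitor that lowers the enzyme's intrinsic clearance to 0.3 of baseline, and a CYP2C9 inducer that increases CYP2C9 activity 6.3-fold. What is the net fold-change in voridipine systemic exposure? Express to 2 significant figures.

0.31

The CYP2E1 pathway (24% of clearance) is reduced to 0.3× activity: 0.24 × 0.3 = 0.072.
The CYP2C9 pathway (45% of clearance) increases to 6.3× activity: 0.45 × 6.3 = 2.835.
Non-CYP routes (31%) are unchanged.
Relative clearance = 0.072 + 2.835 + 0.31 = 3.217.
Systemic exposure ∝ 1/CL: fold-change = 1 / 3.217 = 0.31.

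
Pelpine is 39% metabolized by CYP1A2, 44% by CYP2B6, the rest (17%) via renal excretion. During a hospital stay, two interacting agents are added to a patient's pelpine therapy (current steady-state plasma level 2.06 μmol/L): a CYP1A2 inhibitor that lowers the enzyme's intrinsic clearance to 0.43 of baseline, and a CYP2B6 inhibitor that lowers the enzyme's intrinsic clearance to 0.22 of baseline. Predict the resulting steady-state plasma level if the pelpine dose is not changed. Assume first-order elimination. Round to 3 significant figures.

The CYP1A2 pathway (39% of clearance) falls to 0.43× activity: 0.39 × 0.43 = 0.1677.
The CYP2B6 pathway (44% of clearance) is reduced to 0.22× activity: 0.44 × 0.22 = 0.0968.
Non-CYP routes (17%) are unchanged.
CL_new/CL_old = 0.1677 + 0.0968 + 0.17 = 0.4345.
Steady-state plasma level ∝ 1/CL: new value = 2.06 / 0.4345 = 4.74 μmol/L.

4.74 μmol/L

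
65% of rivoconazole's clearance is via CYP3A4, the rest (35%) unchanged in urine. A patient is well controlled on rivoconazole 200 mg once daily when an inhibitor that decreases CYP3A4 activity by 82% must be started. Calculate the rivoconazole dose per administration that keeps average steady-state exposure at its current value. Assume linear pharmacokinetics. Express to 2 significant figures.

93 mg

The CYP3A4 pathway (65% of clearance) is reduced to 0.18× activity: 0.65 × 0.18 = 0.117.
Non-CYP routes (35%) are unchanged.
CL_new/CL_old = 0.117 + 0.35 = 0.467.
To maintain the same steady-state level, dose must scale with clearance: new dose = 200 × 0.467 = 93 mg.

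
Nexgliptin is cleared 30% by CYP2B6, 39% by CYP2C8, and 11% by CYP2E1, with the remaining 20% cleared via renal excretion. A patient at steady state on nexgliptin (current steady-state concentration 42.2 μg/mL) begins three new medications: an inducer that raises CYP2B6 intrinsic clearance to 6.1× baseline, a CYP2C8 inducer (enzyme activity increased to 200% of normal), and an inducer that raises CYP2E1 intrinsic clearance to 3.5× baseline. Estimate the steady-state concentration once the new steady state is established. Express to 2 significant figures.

The CYP2B6 pathway (30% of clearance) rises to 6.1× activity: 0.3 × 6.1 = 1.83.
The CYP2C8 pathway (39% of clearance) increases to 2× activity: 0.39 × 2 = 0.78.
The CYP2E1 pathway (11% of clearance) is boosted to 3.5× activity: 0.11 × 3.5 = 0.385.
The remaining 20% of clearance is unaffected.
CL_new/CL_old = 1.83 + 0.78 + 0.385 + 0.2 = 3.195.
New steady-state concentration = 42.2 / 3.195 = 13 μg/mL (concentration scales inversely with clearance).

13 μg/mL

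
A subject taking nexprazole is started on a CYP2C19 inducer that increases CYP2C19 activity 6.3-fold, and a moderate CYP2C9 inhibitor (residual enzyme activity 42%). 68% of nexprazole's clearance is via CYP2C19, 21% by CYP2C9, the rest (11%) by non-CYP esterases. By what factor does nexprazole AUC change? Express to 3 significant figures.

The CYP2C19 pathway (68% of clearance) increases to 6.3× activity: 0.68 × 6.3 = 4.284.
The CYP2C9 pathway (21% of clearance) is reduced to 0.42× activity: 0.21 × 0.42 = 0.0882.
The remaining 11% of clearance is unaffected.
Relative clearance = 4.284 + 0.0882 + 0.11 = 4.4822.
Because AUC varies inversely with clearance, the combined effect is 1 / 4.4822 = 0.223.

0.223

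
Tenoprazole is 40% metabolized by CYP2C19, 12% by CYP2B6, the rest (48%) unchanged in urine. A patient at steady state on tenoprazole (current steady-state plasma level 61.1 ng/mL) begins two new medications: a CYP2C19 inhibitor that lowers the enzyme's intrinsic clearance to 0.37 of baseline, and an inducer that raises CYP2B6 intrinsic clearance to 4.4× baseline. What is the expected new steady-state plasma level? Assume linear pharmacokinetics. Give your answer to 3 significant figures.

52.9 ng/mL

The CYP2C19 pathway (40% of clearance) is reduced to 0.37× activity: 0.4 × 0.37 = 0.148.
The CYP2B6 pathway (12% of clearance) rises to 4.4× activity: 0.12 × 4.4 = 0.528.
The remaining 48% of clearance is unaffected.
New clearance relative to baseline: 0.148 + 0.528 + 0.48 = 1.156.
Dividing the baseline by the relative clearance: 61.1 / 1.156 = 52.9 ng/mL.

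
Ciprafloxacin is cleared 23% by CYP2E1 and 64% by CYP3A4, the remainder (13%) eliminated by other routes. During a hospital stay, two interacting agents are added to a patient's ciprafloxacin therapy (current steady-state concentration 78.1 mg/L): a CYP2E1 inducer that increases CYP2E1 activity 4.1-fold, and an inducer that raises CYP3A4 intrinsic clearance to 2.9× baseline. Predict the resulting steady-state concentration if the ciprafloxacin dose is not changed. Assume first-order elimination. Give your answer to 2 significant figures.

The CYP2E1 pathway (23% of clearance) rises to 4.1× activity: 0.23 × 4.1 = 0.943.
The CYP3A4 pathway (64% of clearance) rises to 2.9× activity: 0.64 × 2.9 = 1.856.
The remaining 13% of clearance is unaffected.
CL_new/CL_old = 0.943 + 1.856 + 0.13 = 2.929.
Dividing the baseline by the relative clearance: 78.1 / 2.929 = 27 mg/L.

27 mg/L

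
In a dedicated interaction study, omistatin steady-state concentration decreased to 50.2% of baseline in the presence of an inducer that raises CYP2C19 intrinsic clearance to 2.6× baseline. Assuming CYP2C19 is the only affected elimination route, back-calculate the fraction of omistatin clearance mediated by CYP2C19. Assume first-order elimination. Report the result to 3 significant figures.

Let x = fm,CYP2C19. Because steady-state concentration ∝ 1/CL, relative clearance rose to 1/0.502 = 1.992.
Setting x·2.6 + (1 − x) = 1.992 and solving: x = (1.992 − 1)/(2.6 − 1) = 0.620.

0.620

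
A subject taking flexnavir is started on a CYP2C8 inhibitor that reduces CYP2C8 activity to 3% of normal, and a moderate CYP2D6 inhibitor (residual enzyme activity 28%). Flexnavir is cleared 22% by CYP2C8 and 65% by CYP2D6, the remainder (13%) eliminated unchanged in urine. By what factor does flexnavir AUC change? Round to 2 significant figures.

3.1

The CYP2C8 pathway (22% of clearance) is reduced to 0.03× activity: 0.22 × 0.03 = 0.0066.
The CYP2D6 pathway (65% of clearance) is reduced to 0.28× activity: 0.65 × 0.28 = 0.182.
The remaining 13% of clearance is unaffected.
CL_new/CL_old = 0.0066 + 0.182 + 0.13 = 0.3186.
Net AUC ratio = 1 / 0.3186 = 3.1.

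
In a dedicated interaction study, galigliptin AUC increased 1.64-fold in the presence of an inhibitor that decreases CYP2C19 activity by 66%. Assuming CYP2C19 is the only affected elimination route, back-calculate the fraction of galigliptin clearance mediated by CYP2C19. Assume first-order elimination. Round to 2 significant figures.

0.59

Let fm be the CYP2C19 fraction. New clearance relative to baseline = fm × 0.34 + (1 − fm).
AUC ratio = 1 / (new CL fraction), so new CL fraction = 1 / 1.64 = 0.6098.
fm × 0.34 + 1 − fm = 0.6098  ⇒  fm × (0.34 − 1) = −0.3902  ⇒  fm = 0.59.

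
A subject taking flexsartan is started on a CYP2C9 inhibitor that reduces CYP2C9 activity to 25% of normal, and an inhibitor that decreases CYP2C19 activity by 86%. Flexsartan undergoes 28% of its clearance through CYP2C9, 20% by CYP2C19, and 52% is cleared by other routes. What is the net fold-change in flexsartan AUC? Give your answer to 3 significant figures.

1.62

CYP2C9: 0.28 × 0.25 = 0.07
CYP2C19: 0.2 × 0.14 = 0.028
Other: 0.52 (unchanged)
New clearance relative to baseline: 0.07 + 0.028 + 0.52 = 0.618.
Net AUC ratio = 1 / 0.618 = 1.62.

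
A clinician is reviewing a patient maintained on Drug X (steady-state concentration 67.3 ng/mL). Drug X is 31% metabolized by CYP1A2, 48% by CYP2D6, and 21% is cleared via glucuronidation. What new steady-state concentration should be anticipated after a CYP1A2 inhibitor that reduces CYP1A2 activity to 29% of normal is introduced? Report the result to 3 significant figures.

86.3 ng/mL

The CYP1A2 pathway (31% of clearance) is reduced to 0.29× activity: 0.31 × 0.29 = 0.0899.
CYP2D6 (48%) and the residual 21% are unaffected.
New clearance relative to baseline: 0.0899 + 0.48 + 0.21 = 0.7799.
Steady-state concentration ∝ 1/CL, so new value = 67.3 / 0.7799 = 86.3 ng/mL.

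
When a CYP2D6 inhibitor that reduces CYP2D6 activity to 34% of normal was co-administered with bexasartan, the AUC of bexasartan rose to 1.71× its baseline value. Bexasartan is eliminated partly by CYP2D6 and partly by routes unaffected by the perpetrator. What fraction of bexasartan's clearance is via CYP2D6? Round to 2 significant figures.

CL'/CL = 1 / 1.71 = 0.5848
0.34·fm + (1 − fm) = 0.5848
fm = (0.5848 − 1) / (0.34 − 1) = 0.63

0.63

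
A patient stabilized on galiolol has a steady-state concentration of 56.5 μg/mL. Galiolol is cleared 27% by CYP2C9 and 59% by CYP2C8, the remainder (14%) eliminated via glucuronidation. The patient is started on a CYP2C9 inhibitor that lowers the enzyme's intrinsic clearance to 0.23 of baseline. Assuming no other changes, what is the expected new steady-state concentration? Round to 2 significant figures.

The CYP2C9 pathway (27% of clearance) drops to 0.23× activity: 0.27 × 0.23 = 0.0621.
CYP2C8 (59%) and the residual 14% are unaffected.
Relative clearance = 0.0621 + 0.59 + 0.14 = 0.7921.
Steady-state concentration ∝ 1/CL, so new value = 56.5 / 0.7921 = 71 μg/mL.

71 μg/mL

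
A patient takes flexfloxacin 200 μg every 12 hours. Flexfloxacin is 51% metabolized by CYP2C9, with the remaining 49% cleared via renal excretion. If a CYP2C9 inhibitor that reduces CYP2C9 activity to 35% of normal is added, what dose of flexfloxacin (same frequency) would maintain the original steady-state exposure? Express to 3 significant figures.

CYP2C9: 0.51 × 0.35 = 0.1785
Other: 0.49 (unchanged)
New clearance relative to baseline: 0.1785 + 0.49 = 0.6685.
Exposure is unchanged when dose changes in proportion to clearance. New dose = 200 μg × 0.6685 = 134 μg.

134 μg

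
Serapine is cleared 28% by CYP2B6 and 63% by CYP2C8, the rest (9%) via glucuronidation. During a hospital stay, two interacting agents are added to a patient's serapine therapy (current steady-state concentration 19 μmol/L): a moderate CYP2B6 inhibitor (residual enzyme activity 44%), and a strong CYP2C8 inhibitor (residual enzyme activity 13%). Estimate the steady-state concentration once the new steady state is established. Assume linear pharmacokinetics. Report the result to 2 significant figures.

The CYP2B6 pathway (28% of clearance) is reduced to 0.44× activity: 0.28 × 0.44 = 0.1232.
The CYP2C8 pathway (63% of clearance) is reduced to 0.13× activity: 0.63 × 0.13 = 0.0819.
The remaining 9% of clearance is unaffected.
CL_new/CL_old = 0.1232 + 0.0819 + 0.09 = 0.2951.
New steady-state concentration = 19 / 0.2951 = 64 μmol/L (concentration scales inversely with clearance).

64 μmol/L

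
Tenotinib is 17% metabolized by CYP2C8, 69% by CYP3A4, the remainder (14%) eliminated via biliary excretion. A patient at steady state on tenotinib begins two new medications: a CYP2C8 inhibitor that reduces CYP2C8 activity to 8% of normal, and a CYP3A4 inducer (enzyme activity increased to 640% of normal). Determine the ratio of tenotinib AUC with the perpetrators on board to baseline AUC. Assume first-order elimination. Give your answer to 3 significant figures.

The CYP2C8 pathway (17% of clearance) is reduced to 0.08× activity: 0.17 × 0.08 = 0.0136.
The CYP3A4 pathway (69% of clearance) is boosted to 6.4× activity: 0.69 × 6.4 = 4.416.
The remaining 14% of clearance is unaffected.
CL_new/CL_old = 0.0136 + 4.416 + 0.14 = 4.5696.
Net AUC ratio = 1 / 4.5696 = 0.219.

0.219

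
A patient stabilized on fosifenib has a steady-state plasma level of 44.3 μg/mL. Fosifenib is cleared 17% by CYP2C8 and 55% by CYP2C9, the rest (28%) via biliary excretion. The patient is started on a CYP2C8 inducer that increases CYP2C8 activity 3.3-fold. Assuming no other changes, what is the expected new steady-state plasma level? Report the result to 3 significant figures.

31.8 μg/mL

The CYP2C8 pathway (17% of clearance) rises to 3.3× activity: 0.17 × 3.3 = 0.561.
CYP2C9 (55%) and the residual 28% are unaffected.
New clearance relative to baseline: 0.561 + 0.55 + 0.28 = 1.391.
New steady-state plasma level = baseline ÷ relative clearance = 44.3 / 1.391 = 31.8 μg/mL.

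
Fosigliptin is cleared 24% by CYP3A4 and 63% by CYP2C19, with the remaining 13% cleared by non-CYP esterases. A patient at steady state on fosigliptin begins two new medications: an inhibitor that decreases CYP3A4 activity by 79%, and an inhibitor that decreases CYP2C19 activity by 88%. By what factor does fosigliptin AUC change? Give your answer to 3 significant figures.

3.91

CYP3A4: 0.24 × 0.21 = 0.0504
CYP2C19: 0.63 × 0.12 = 0.0756
Other: 0.13 (unchanged)
New clearance relative to baseline: 0.0504 + 0.0756 + 0.13 = 0.256.
AUC ∝ 1/CL: fold-change = 1 / 0.256 = 3.91.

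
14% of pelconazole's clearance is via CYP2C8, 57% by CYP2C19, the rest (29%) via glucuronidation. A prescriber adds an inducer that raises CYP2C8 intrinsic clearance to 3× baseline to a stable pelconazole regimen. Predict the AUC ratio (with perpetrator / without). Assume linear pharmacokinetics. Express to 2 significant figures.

CYP2C8: 0.14 × 3 = 0.42
CYP2C19: 0.57 (unchanged)
Other: 0.29 (unchanged)
New clearance relative to baseline: 0.42 + 0.57 + 0.29 = 1.28.
AUC ratio = CL_old/CL_new = 1 / 1.28 = 0.78.

0.78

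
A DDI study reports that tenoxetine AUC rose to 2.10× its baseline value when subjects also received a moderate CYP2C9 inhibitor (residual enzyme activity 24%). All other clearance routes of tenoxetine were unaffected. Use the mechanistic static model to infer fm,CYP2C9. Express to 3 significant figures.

0.689

CL'/CL = 1 / 2.10 = 0.4762
0.24·fm + (1 − fm) = 0.4762
fm = (0.4762 − 1) / (0.24 − 1) = 0.689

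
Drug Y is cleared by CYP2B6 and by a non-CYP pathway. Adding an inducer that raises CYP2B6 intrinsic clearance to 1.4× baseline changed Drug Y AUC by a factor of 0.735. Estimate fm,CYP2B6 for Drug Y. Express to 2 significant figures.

0.90

CL'/CL = 1 / 0.735 = 1.361
1.4·fm + (1 − fm) = 1.361
fm = (1.361 − 1) / (1.4 − 1) = 0.90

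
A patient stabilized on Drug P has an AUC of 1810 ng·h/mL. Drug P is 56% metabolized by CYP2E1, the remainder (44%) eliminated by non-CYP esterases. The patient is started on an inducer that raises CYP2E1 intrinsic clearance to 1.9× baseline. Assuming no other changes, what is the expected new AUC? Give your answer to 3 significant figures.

1.20 × 10³ ng·h/mL

CYP2E1: 0.56 × 1.9 = 1.064
Other: 0.44 (unchanged)
CL_new/CL_old = 1.064 + 0.44 = 1.504.
New AUC = baseline ÷ relative clearance = 1810 / 1.504 = 1.20 × 10³ ng·h/mL.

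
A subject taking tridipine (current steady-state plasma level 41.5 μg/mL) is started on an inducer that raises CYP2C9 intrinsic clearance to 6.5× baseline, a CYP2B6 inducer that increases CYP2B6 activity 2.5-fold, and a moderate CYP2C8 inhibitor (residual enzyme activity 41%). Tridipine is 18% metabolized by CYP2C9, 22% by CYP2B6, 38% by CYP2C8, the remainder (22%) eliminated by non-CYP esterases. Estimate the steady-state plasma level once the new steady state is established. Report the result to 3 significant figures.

The CYP2C9 pathway (18% of clearance) is boosted to 6.5× activity: 0.18 × 6.5 = 1.17.
The CYP2B6 pathway (22% of clearance) increases to 2.5× activity: 0.22 × 2.5 = 0.55.
The CYP2C8 pathway (38% of clearance) is reduced to 0.41× activity: 0.38 × 0.41 = 0.1558.
The remaining 22% of clearance is unaffected.
New clearance relative to baseline: 1.17 + 0.55 + 0.1558 + 0.22 = 2.0958.
Steady-state plasma level ∝ 1/CL: new value = 41.5 / 2.0958 = 19.8 μg/mL.

19.8 μg/mL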